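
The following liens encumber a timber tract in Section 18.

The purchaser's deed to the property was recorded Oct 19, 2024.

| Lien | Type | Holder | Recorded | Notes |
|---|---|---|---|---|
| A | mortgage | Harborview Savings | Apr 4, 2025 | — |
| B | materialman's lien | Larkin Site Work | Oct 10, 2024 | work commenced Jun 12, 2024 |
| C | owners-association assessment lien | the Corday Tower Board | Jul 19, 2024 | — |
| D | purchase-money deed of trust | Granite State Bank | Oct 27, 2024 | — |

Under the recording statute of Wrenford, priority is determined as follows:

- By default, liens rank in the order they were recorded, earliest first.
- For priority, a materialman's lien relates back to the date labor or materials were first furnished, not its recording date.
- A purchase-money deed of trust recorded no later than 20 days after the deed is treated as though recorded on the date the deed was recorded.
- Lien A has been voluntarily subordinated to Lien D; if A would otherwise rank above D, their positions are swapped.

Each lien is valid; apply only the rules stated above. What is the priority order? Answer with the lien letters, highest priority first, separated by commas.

B, C, D, A

Adjusting effective dates: B relates back to Jun 12, 2024 (work commenced); D's effective date is the deed date, Oct 19, 2024.
By effective date: B (Jun 12, 2024), C (Jul 19, 2024), D (Oct 19, 2024), A (Apr 4, 2025).
A is already junior to D, so the subordination agreement changes nothing.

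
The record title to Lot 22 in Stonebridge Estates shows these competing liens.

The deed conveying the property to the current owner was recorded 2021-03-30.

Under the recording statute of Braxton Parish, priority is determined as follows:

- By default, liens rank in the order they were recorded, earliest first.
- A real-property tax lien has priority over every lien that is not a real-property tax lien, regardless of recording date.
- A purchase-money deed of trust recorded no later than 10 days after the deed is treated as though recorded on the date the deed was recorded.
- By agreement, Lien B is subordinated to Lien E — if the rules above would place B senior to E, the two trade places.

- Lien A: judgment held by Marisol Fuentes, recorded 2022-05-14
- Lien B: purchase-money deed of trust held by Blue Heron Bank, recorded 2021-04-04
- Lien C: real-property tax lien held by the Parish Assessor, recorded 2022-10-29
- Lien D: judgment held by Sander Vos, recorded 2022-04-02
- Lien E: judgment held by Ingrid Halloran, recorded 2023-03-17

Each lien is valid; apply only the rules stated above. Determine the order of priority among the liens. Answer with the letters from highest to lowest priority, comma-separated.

C, E, D, A, B

First, effective dates: B's effective date is the deed date, 2021-03-30.
As a real-property tax lien, C is senior to every other lien.
Ordering the rest by effective date: B (2021-03-30), D (2022-04-02), A (2022-05-14), E (2023-03-17).
The subordination applies — B was senior to E — so B and E swap.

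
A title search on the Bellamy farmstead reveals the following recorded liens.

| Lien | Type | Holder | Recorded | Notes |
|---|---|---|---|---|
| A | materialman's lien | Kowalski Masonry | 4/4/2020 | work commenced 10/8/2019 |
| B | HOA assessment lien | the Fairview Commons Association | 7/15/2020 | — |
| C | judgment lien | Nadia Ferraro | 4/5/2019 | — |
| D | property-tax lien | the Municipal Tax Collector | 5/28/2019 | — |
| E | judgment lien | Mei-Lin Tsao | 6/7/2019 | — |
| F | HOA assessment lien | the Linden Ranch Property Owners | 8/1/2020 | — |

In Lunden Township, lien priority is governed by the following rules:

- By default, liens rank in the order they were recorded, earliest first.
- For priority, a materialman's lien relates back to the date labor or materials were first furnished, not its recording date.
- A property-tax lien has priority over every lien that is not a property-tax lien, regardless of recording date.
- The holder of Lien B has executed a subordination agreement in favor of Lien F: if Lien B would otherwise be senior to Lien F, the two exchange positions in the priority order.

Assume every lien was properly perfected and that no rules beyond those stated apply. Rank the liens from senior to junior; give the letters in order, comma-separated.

First, effective dates: A is treated as recorded 10/8/2019, the work-commencement date.
As a property-tax lien, D is senior to every other lien.
Among the remaining liens, by effective date: C (4/5/2019), E (6/7/2019), A (10/8/2019), B (7/15/2020), F (8/1/2020).
The subordination applies — B was senior to F — so B and F swap.

D, C, E, A, F, B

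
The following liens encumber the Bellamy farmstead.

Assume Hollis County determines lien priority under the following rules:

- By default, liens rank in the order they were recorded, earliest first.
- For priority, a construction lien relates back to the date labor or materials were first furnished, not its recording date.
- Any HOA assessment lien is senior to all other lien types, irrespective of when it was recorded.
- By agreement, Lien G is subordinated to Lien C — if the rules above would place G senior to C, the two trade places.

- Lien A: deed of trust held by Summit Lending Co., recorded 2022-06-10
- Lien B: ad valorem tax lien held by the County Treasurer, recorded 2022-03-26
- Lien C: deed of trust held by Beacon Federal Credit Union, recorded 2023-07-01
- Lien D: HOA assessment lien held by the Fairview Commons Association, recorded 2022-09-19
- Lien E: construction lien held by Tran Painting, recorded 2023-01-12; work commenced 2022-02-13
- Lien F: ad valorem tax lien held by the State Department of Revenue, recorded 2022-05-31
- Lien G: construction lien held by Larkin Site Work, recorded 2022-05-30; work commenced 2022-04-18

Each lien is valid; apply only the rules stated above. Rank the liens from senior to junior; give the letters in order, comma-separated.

D, E, B, C, F, A, G

Adjusting effective dates: E's effective date is 2022-02-13, when work began; G's effective date is 2022-04-18, when work began.
D, as an HOA assessment lien, has superpriority and ranks first.
The other liens, earliest effective date first: E (2022-02-13), B (2022-03-26), G (2022-04-18), F (2022-05-31), A (2022-06-10), C (2023-07-01).
G is senior to C before the subordination, so the two trade places.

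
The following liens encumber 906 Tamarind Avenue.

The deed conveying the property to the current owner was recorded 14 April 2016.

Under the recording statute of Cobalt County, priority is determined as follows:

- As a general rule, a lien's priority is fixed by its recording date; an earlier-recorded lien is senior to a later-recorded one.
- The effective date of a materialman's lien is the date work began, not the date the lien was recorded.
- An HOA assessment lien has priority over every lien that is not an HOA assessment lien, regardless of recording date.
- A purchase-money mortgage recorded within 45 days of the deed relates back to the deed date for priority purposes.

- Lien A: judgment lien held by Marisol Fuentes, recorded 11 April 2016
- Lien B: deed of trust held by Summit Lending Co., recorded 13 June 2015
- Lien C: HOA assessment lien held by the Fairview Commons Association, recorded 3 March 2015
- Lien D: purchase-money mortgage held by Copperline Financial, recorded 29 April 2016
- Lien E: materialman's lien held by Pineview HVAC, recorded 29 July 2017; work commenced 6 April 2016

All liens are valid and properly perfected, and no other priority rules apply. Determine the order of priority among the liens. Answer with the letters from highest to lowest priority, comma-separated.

First, effective dates: D relates back to the deed date 14 April 2016; E's effective date is 6 April 2016, when work began.
C, as an HOA assessment lien, has superpriority and ranks first.
Ordering the rest by effective date: B (13 June 2015), E (6 April 2016), A (11 April 2016), D (14 April 2016).

C, B, E, A, D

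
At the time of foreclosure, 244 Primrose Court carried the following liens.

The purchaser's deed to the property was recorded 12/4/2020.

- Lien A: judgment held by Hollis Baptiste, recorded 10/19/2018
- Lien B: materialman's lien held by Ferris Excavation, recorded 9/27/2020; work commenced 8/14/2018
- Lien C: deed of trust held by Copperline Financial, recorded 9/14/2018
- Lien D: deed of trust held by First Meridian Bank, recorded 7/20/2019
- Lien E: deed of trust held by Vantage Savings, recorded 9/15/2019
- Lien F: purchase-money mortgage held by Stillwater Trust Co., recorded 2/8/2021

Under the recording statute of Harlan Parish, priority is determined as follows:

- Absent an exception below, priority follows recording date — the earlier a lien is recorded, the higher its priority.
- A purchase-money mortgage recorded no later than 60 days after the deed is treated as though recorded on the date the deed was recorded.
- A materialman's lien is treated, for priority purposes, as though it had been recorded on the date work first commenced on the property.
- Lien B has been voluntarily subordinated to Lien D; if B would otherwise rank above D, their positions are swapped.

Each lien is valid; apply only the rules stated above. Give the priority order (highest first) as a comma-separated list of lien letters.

D, C, A, B, E, F

Adjusting effective dates: B is treated as recorded 8/14/2018, the work-commencement date; F was recorded 66 days after the deed, outside the 60-day window, so it keeps its recording date.
By effective date, earliest first: B (8/14/2018), C (9/14/2018), A (10/19/2018), D (7/20/2019), E (9/15/2019), F (2/8/2021).
B would otherwise be senior to D, so under the subordination agreement B and D exchange positions.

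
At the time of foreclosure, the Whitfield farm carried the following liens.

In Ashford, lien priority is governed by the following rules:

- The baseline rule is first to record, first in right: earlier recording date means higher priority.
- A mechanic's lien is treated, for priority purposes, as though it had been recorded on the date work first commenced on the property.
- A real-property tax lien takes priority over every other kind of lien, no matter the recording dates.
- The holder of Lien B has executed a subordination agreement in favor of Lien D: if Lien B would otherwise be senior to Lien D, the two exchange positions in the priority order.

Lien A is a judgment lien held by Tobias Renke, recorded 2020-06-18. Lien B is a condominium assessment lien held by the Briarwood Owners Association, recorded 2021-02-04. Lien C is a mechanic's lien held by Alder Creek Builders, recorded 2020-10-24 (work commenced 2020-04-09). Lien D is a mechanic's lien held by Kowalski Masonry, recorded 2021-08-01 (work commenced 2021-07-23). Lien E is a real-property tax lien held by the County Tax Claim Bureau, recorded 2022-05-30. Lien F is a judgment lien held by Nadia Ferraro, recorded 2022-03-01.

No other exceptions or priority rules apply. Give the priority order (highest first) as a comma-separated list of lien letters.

Adjusting effective dates: C is treated as recorded 2020-04-09, the work-commencement date; D is treated as recorded 2021-07-23, the work-commencement date.
E is a real-property tax lien, so it outranks all other liens regardless of date.
Remaining liens by effective date: C (2020-04-09), A (2020-06-18), B (2021-02-04), D (2021-07-23), F (2022-03-01).
B would otherwise be senior to D, so under the subordination agreement B and D exchange positions.

E, C, A, D, B, F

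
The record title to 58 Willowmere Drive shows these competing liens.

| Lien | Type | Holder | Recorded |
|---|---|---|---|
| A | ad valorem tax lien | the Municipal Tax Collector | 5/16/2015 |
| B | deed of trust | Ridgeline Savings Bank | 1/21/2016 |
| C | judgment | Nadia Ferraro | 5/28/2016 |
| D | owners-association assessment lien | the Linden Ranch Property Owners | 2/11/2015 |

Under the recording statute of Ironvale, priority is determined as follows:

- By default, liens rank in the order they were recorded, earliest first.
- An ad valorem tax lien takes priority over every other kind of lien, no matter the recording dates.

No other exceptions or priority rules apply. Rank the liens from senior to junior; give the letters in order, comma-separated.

As an ad valorem tax lien, A is senior to every other lien.
Remaining liens by effective date: D (2/11/2015), B (1/21/2016), C (5/28/2016).

A, D, B, C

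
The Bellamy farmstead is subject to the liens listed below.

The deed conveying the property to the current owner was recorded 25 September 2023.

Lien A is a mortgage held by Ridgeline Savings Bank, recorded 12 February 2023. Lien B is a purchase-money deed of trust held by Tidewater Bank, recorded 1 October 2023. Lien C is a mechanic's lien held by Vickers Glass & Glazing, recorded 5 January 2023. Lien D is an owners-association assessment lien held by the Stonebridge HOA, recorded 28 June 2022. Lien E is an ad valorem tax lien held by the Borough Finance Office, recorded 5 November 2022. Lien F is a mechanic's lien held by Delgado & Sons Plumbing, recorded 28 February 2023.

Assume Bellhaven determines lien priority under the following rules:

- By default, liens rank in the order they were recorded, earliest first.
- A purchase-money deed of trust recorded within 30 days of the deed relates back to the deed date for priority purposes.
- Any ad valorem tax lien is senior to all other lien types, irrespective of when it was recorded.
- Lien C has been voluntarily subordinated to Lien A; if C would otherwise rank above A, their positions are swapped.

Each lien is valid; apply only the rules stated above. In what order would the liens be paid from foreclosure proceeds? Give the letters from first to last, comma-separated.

Adjusting effective dates: B relates back to the deed date 25 September 2023.
E, as an ad valorem tax lien, has superpriority and ranks first.
Among the remaining liens, by effective date: D (28 June 2022), C (5 January 2023), A (12 February 2023), F (28 February 2023), B (25 September 2023).
C is senior to A before the subordination, so the two trade places.

E, D, A, C, F, B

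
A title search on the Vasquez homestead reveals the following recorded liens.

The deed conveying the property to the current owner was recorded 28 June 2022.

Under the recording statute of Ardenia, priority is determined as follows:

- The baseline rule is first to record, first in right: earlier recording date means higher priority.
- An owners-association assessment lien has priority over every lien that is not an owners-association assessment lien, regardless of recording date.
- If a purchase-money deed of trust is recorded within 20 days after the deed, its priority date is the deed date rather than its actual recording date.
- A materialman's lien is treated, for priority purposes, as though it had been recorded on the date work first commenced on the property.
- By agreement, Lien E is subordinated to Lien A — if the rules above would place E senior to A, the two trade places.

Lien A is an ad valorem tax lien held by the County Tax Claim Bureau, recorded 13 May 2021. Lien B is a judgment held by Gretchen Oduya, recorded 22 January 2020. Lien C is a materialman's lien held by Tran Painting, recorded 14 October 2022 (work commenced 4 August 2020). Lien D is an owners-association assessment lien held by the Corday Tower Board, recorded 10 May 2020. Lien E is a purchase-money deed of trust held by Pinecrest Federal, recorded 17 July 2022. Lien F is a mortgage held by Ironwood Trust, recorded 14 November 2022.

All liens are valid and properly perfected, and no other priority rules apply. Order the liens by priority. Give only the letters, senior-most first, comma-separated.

D, B, C, A, E, F

Effective dates: C's effective date is 4 August 2020, when work began; E's effective date is the deed date, 28 June 2022.
As an owners-association assessment lien, D is senior to every other lien.
Ordering the rest by effective date: B (22 January 2020), C (4 August 2020), A (13 May 2021), E (28 June 2022), F (14 November 2022).
E already ranks below A; the subordination has no effect.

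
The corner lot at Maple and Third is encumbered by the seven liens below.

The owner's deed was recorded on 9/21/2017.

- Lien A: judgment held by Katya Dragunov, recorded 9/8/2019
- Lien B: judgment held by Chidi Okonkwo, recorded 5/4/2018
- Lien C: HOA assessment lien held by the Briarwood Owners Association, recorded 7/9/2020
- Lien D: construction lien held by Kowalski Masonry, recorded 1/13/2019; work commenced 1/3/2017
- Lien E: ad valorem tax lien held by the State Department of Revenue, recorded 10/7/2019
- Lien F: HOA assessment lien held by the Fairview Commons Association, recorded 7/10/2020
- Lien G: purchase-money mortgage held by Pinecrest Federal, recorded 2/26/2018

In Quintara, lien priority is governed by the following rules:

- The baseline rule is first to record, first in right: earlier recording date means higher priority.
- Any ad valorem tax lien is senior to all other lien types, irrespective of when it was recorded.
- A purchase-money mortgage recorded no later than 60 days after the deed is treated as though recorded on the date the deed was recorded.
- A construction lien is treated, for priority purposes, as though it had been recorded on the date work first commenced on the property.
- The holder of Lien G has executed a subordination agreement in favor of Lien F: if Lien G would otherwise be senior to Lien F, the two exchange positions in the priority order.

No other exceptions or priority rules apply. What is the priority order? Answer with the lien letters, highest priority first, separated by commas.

E, D, F, B, A, C, G

Effective dates: D is treated as recorded 1/3/2017, the work-commencement date; G was recorded 158 days after the deed — beyond 60 days — so no relation-back applies.
E, as an ad valorem tax lien, has superpriority and ranks first.
Remaining liens by effective date: D (1/3/2017), G (2/26/2018), B (5/4/2018), A (9/8/2019), C (7/9/2020), F (7/10/2020).
The subordination applies — G was senior to F — so G and F swap.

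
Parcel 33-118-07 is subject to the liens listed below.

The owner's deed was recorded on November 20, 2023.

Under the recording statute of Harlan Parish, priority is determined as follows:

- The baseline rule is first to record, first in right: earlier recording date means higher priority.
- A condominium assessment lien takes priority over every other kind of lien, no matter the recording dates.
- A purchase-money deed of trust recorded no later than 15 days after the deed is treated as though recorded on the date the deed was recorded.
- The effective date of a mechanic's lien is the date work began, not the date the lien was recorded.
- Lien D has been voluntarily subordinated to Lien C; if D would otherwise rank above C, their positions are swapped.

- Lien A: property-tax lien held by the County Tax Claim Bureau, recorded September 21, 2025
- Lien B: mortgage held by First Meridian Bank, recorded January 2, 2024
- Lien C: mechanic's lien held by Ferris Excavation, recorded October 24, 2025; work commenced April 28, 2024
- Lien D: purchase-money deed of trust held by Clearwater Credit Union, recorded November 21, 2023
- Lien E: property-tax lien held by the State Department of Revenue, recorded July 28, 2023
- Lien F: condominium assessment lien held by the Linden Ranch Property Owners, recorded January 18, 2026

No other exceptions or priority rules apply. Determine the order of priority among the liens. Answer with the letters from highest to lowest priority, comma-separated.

F, E, C, B, D, A

First, effective dates: C relates back to April 28, 2024 (work commenced); D was recorded within the 15-day window, so its effective date is the deed date November 20, 2023.
F, as a condominium assessment lien, has superpriority and ranks first.
The other liens, earliest effective date first: E (July 28, 2023), D (November 20, 2023), B (January 2, 2024), C (April 28, 2024), A (September 21, 2025).
D would otherwise be senior to C, so under the subordination agreement D and C exchange positions.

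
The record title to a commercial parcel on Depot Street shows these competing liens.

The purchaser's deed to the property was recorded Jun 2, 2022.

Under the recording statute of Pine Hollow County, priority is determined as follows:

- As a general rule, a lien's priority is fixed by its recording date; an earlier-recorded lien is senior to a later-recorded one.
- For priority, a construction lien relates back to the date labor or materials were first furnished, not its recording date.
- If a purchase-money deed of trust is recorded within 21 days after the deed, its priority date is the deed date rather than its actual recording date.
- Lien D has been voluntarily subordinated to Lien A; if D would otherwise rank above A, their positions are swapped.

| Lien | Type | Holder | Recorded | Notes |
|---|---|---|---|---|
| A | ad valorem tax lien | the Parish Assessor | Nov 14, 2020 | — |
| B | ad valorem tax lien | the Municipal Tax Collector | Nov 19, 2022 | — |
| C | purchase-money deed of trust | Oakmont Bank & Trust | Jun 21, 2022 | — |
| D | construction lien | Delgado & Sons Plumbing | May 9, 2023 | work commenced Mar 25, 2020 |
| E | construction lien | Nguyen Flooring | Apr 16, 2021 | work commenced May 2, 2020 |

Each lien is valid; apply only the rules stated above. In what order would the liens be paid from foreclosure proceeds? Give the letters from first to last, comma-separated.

Adjusting effective dates: C was recorded within the 21-day window, so its effective date is the deed date Jun 2, 2022; D's effective date is Mar 25, 2020, when work began; E relates back to May 2, 2020 (work commenced).
By effective date: D (Mar 25, 2020), E (May 2, 2020), A (Nov 14, 2020), C (Jun 2, 2022), B (Nov 19, 2022).
D would otherwise be senior to A, so under the subordination agreement D and A exchange positions.

A, E, D, C, B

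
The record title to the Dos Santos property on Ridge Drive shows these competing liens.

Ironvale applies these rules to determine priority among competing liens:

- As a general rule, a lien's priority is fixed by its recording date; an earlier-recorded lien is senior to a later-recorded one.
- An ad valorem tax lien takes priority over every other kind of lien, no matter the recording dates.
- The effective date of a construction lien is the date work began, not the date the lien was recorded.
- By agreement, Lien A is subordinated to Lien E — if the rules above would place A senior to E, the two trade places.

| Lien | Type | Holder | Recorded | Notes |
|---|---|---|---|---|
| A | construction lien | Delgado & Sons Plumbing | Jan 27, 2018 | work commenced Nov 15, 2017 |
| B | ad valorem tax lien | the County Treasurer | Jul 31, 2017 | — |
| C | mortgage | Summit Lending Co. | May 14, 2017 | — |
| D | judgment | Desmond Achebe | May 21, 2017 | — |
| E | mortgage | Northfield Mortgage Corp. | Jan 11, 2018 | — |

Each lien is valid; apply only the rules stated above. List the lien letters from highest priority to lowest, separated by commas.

First, effective dates: A is treated as recorded Nov 15, 2017, the work-commencement date.
B is an ad valorem tax lien and takes priority over every other lien.
The other liens, earliest effective date first: C (May 14, 2017), D (May 21, 2017), A (Nov 15, 2017), E (Jan 11, 2018).
The subordination applies — A was senior to E — so A and E swap.

B, C, D, E, A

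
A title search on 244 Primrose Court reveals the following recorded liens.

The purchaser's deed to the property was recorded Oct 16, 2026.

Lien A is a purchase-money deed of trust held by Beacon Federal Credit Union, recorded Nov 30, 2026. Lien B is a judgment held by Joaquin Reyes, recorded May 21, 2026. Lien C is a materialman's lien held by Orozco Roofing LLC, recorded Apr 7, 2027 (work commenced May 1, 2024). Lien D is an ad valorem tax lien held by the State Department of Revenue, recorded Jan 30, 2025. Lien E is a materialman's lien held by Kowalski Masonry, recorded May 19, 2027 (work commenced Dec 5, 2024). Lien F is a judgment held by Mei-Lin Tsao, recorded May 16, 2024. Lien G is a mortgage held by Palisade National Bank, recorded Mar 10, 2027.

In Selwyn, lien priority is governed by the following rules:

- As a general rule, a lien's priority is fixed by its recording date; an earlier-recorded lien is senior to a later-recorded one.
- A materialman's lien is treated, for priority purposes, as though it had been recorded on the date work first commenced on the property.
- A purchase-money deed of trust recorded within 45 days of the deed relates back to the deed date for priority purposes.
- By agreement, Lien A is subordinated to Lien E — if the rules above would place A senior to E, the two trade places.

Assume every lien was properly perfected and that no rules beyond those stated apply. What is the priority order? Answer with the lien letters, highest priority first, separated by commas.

C, F, E, D, B, A, G

Effective dates: A's effective date is the deed date, Oct 16, 2026; C is treated as recorded May 1, 2024, the work-commencement date; E relates back to Dec 5, 2024 (work commenced).
By effective date: C (May 1, 2024), F (May 16, 2024), E (Dec 5, 2024), D (Jan 30, 2025), B (May 21, 2026), A (Oct 16, 2026), G (Mar 10, 2027).
Since A is not senior to E, the subordination leaves the order unchanged.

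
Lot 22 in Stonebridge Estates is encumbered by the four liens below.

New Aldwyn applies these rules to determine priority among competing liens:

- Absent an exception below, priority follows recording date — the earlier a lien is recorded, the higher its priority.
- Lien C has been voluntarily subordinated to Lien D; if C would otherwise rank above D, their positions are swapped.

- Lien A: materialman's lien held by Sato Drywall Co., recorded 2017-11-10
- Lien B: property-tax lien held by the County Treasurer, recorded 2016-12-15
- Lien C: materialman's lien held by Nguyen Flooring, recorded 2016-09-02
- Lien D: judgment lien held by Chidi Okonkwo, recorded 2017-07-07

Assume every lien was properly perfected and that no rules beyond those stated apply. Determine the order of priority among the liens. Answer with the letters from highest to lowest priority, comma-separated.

D, B, C, A

By effective date, earliest first: C (2016-09-02), B (2016-12-15), D (2017-07-07), A (2017-11-10).
C would otherwise be senior to D, so under the subordination agreement C and D exchange positions.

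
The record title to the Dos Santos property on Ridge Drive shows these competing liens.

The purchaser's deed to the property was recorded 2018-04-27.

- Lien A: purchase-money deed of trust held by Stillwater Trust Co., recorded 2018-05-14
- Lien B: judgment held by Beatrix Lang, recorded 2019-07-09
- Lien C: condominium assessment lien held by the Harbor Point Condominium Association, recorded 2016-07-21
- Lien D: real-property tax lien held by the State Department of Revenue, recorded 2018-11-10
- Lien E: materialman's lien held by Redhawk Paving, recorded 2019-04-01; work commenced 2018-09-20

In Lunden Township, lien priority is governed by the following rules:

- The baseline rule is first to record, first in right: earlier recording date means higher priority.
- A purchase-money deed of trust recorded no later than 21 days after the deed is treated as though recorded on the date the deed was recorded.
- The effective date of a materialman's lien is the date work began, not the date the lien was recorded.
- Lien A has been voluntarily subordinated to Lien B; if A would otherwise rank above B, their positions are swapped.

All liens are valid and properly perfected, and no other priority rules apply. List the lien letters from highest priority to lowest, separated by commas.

C, B, E, D, A

Adjusting effective dates: A relates back to the deed date 2018-04-27; E relates back to 2018-09-20 (work commenced).
By effective date: C (2016-07-21), A (2018-04-27), E (2018-09-20), D (2018-11-10), B (2019-07-09).
The subordination applies — A was senior to B — so A and B swap.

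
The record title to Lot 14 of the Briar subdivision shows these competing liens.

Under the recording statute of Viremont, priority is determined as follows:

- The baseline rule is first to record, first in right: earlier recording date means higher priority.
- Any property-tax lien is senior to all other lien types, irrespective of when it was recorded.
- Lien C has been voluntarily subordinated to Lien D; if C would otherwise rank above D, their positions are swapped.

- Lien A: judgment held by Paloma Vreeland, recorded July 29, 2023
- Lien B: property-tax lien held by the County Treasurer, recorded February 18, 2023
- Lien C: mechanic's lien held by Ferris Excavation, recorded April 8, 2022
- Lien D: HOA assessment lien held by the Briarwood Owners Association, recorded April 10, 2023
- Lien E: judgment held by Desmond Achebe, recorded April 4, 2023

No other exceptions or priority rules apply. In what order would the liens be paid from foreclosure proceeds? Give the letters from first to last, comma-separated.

B, D, E, C, A

B is a property-tax lien and takes priority over every other lien.
Ordering the rest by effective date: C (April 8, 2022), E (April 4, 2023), D (April 10, 2023), A (July 29, 2023).
C is senior to D before the subordination, so the two trade places.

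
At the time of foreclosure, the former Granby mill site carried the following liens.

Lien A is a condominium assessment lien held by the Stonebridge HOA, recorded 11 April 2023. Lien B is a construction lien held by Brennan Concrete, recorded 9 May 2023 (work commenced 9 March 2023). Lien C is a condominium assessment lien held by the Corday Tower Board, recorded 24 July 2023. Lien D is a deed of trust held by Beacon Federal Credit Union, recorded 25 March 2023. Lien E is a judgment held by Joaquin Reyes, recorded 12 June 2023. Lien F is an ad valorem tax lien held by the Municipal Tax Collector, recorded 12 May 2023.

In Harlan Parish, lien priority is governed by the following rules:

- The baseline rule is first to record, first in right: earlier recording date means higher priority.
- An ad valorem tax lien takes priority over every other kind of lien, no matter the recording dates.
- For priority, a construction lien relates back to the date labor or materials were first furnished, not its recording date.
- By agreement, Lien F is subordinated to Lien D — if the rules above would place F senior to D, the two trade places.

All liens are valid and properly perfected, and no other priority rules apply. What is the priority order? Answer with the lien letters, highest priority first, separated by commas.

Adjusting effective dates: B's effective date is 9 March 2023, when work began.
F, as an ad valorem tax lien, has superpriority and ranks first.
Remaining liens by effective date: B (9 March 2023), D (25 March 2023), A (11 April 2023), E (12 June 2023), C (24 July 2023).
Because F would otherwise rank above D, the subordination swaps them.

D, B, F, A, E, C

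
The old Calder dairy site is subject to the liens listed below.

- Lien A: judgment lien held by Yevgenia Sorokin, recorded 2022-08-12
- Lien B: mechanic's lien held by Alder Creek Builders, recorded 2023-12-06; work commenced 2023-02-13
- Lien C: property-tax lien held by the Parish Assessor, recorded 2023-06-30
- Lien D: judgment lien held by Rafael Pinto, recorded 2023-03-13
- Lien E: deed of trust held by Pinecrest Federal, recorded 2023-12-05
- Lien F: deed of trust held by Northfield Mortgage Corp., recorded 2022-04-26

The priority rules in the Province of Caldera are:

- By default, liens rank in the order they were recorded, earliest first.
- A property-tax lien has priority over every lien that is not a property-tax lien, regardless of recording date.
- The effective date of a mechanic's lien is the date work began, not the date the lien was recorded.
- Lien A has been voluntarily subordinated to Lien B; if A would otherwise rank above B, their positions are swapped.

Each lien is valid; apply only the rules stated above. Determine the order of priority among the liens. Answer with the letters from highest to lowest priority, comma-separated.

Adjusting effective dates: B is treated as recorded 2023-02-13, the work-commencement date.
As a property-tax lien, C is senior to every other lien.
The other liens, earliest effective date first: F (2022-04-26), A (2022-08-12), B (2023-02-13), D (2023-03-13), E (2023-12-05).
A would otherwise be senior to B, so under the subordination agreement A and B exchange positions.

C, F, B, A, D, E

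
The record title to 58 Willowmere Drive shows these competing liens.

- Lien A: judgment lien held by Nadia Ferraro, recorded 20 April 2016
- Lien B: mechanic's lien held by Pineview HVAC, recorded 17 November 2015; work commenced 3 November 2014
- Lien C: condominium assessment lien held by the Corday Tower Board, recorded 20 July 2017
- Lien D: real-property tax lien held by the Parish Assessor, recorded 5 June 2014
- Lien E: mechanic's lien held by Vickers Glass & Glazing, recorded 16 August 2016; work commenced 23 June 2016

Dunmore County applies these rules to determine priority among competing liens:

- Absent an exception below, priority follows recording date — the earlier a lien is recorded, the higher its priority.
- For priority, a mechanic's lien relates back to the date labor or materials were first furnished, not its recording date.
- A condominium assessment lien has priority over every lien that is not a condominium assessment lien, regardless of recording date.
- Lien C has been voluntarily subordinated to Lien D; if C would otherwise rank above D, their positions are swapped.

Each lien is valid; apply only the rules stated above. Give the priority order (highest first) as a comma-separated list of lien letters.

D, C, B, A, E

Effective dates after the stated exceptions: B's effective date is 3 November 2014, when work began; E's effective date is 23 June 2016, when work began.
C is a condominium assessment lien and takes priority over every other lien.
The other liens, earliest effective date first: D (5 June 2014), B (3 November 2014), A (20 April 2016), E (23 June 2016).
Because C would otherwise rank above D, the subordination swaps them.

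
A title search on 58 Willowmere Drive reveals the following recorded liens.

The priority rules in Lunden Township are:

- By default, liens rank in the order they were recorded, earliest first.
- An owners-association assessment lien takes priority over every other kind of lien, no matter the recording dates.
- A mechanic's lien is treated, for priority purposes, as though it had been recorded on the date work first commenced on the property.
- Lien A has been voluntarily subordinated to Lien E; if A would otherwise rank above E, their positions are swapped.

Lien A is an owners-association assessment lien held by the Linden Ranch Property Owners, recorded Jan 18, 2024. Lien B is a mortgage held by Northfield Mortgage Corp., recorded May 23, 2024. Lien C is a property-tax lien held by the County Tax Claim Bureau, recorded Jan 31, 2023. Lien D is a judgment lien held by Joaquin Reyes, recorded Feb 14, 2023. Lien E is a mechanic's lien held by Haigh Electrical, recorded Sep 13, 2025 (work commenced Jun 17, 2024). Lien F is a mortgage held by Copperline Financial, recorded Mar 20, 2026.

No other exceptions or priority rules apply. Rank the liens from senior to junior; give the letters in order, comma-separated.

E, C, D, B, A, F

Effective dates: E relates back to Jun 17, 2024 (work commenced).
A is an owners-association assessment lien and takes priority over every other lien.
Among the remaining liens, by effective date: C (Jan 31, 2023), D (Feb 14, 2023), B (May 23, 2024), E (Jun 17, 2024), F (Mar 20, 2026).
A is senior to E before the subordination, so the two trade places.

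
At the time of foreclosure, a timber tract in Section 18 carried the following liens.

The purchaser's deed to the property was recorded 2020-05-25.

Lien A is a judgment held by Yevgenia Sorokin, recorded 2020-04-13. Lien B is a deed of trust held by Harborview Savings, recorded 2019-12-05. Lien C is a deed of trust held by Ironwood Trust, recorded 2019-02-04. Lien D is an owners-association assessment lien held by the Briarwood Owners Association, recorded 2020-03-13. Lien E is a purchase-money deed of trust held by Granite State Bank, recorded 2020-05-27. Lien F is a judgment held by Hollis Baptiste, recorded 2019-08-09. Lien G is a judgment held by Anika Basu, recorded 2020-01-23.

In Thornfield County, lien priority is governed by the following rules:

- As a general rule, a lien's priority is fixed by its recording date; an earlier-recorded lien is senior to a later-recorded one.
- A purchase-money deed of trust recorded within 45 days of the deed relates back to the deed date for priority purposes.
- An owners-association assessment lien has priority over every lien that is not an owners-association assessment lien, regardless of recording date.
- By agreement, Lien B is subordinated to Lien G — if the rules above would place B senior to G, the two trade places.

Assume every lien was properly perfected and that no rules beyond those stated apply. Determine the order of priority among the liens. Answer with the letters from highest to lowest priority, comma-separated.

D, C, F, G, B, A, E

Adjusting effective dates: E's effective date is the deed date, 2020-05-25.
D is an owners-association assessment lien, so it outranks all other liens regardless of date.
The other liens, earliest effective date first: C (2019-02-04), F (2019-08-09), B (2019-12-05), G (2020-01-23), A (2020-04-13), E (2020-05-25).
B is senior to G before the subordination, so the two trade places.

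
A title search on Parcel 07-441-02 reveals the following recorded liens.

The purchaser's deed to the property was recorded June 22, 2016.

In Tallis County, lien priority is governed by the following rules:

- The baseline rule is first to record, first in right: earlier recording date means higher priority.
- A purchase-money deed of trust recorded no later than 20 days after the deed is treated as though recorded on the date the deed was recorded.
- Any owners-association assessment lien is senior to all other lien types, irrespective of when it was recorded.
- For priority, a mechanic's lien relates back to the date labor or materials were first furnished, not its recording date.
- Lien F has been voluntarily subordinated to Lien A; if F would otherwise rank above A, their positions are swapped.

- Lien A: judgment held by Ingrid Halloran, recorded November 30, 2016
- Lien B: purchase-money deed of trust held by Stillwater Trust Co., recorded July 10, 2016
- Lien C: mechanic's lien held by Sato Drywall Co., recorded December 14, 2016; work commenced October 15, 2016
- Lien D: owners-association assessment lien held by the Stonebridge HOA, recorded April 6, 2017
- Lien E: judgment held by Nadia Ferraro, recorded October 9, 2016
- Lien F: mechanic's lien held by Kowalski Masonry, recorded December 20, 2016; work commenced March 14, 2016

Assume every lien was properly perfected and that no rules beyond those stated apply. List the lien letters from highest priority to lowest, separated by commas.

Effective dates after the stated exceptions: B relates back to the deed date June 22, 2016; C's effective date is October 15, 2016, when work began; F is treated as recorded March 14, 2016, the work-commencement date.
As an owners-association assessment lien, D is senior to every other lien.
Ordering the rest by effective date: F (March 14, 2016), B (June 22, 2016), E (October 9, 2016), C (October 15, 2016), A (November 30, 2016).
The subordination applies — F was senior to A — so F and A swap.

D, A, B, E, C, F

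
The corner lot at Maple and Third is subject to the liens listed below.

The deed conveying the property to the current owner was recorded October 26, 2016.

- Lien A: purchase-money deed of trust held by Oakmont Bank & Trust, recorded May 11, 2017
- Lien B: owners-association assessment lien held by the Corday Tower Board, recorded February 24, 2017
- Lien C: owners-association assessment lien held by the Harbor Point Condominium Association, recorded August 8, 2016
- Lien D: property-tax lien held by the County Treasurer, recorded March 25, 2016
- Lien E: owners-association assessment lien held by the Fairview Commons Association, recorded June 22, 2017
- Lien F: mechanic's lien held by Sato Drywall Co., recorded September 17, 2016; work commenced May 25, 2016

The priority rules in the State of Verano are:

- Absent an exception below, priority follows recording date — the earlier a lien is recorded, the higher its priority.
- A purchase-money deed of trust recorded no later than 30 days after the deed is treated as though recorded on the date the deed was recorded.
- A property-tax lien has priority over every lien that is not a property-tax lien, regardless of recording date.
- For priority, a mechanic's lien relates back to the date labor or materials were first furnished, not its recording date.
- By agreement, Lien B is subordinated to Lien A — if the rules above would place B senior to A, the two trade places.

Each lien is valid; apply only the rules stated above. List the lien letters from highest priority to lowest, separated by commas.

Adjusting effective dates: A was recorded 197 days after the deed — beyond 30 days — so no relation-back applies; F's effective date is May 25, 2016, when work began.
D is a property-tax lien, so it outranks all other liens regardless of date.
Remaining liens by effective date: F (May 25, 2016), C (August 8, 2016), B (February 24, 2017), A (May 11, 2017), E (June 22, 2017).
B is senior to A before the subordination, so the two trade places.

D, F, C, A, B, E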